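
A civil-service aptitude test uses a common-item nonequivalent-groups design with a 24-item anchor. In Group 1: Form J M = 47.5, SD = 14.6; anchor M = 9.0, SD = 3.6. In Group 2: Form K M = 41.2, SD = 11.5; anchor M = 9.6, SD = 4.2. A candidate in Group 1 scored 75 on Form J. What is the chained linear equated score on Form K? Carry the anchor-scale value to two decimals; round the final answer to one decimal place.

Form J → anchor (Group 1): v = (3.6/14.6)(75 − 47.5) + 9.0 = 15.78
anchor → Form K (Group 2): y = (11.5/4.2)(15.78 − 9.6) + 41.2 = 58.1

58.1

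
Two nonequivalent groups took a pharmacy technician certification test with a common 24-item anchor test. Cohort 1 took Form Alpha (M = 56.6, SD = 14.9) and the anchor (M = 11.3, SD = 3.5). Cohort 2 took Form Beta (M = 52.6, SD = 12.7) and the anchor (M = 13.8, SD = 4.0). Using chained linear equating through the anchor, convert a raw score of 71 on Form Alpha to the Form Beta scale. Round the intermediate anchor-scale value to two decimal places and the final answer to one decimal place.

55.4

Form Alpha → anchor (Cohort 1): v = (3.5/14.9)(71 − 56.6) + 11.3 = 14.68
anchor → Form Beta (Cohort 2): y = (12.7/4.0)(14.68 − 13.8) + 52.6 = 55.4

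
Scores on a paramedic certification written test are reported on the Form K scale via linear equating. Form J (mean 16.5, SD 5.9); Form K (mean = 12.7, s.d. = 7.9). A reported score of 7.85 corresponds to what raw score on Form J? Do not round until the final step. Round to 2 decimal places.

12.88

Invert y = (SD_Y/SD_X)(x − M_X) + M_Y:
x = (SD_X/SD_Y)(y − M_Y) + M_X = (5.9/7.9)(7.85 − 12.7) + 16.5
x = 0.746835 × -4.850 + 16.5 = 12.88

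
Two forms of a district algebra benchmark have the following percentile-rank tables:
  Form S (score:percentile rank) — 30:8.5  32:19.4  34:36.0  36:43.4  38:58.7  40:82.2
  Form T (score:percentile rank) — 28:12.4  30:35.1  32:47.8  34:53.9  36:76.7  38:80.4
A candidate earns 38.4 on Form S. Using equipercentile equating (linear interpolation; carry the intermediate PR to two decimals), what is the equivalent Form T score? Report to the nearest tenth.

34.8

PR of 38.4 on Form S: 58.7 + (38.4 − 38)/(40 − 38) × (82.2 − 58.7) = 63.40
On Form T, PR 63.40 falls between score 34 (PR 53.9) and 36 (PR 76.7).
Interpolate: 34 + (63.40 − 53.9)/(76.7 − 53.9) × (36 − 34) = 34.8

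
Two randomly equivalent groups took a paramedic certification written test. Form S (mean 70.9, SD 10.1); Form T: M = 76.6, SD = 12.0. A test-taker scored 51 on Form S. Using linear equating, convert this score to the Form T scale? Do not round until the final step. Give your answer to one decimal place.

Linear equating: y = (SD_Y/SD_X)(x − M_X) + M_Y
y = (12.0/10.1)(51 − 70.9) + 76.6
y = 1.188119 × -19.9 + 76.6 = -23.6436 + 76.6 = 53.0

53.0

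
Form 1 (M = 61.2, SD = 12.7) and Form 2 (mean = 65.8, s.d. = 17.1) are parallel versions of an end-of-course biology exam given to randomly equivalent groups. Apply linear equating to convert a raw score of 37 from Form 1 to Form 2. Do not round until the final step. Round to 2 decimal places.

Linear equating: y = (SD_Y/SD_X)(x − M_X) + M_Y
y = (17.1/12.7)(37 − 61.2) + 65.8
y = 1.346457 × -24.2 + 65.8 = -32.5843 + 65.8 = 33.22

33.22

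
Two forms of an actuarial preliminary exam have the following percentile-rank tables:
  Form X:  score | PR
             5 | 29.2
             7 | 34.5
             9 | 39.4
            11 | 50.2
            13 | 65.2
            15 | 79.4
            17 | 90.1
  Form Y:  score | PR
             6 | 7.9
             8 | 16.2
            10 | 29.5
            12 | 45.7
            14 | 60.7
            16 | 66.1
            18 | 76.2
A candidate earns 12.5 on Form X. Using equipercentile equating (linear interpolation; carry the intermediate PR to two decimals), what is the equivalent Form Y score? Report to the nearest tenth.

PR of 12.5 on Form X: 50.2 + (12.5 − 11)/(13 − 11) × (65.2 − 50.2) = 61.45
On Form Y, PR 61.45 falls between score 14 (PR 60.7) and 16 (PR 66.1).
Interpolate: 14 + (61.45 − 60.7)/(66.1 − 60.7) × (16 − 14) = 14.3

14.3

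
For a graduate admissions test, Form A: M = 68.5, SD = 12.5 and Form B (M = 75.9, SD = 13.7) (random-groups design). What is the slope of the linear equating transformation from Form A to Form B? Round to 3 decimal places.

1.096

A = SD_Y / SD_X = 13.7 / 12.5 = 1.096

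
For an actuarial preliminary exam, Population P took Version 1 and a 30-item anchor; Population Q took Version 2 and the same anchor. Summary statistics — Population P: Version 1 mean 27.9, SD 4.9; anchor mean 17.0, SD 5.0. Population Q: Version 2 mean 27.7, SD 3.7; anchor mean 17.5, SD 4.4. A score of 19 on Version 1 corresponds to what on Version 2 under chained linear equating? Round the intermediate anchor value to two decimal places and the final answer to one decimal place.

19.6

Version 1 → anchor (Population P): v = (5.0/4.9)(19 − 27.9) + 17.0 = 7.92
anchor → Version 2 (Population Q): y = (3.7/4.4)(7.92 − 17.5) + 27.7 = 19.6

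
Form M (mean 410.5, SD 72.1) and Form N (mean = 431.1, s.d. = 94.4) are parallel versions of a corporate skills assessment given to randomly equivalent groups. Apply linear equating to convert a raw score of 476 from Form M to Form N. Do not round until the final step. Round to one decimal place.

516.9

Linear equating: y = (SD_Y/SD_X)(x − M_X) + M_Y
y = (94.4/72.1)(476 − 410.5) + 431.1
y = 1.309293 × 65.5 + 431.1 = 85.7587 + 431.1 = 516.9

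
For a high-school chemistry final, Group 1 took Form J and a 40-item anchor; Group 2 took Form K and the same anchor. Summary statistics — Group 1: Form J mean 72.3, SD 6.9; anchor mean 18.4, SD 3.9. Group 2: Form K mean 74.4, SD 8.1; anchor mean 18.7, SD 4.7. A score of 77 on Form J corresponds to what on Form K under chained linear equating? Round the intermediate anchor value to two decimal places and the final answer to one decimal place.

Form J → anchor (Group 1): v = (3.9/6.9)(77 − 72.3) + 18.4 = 21.06
anchor → Form K (Group 2): y = (8.1/4.7)(21.06 − 18.7) + 74.4 = 78.5

78.5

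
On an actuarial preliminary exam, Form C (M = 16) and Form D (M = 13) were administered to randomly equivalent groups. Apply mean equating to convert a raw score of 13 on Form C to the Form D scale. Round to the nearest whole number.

10

Mean equating: y = x + (M_Y − M_X) = 13 + (13 − 16) = 10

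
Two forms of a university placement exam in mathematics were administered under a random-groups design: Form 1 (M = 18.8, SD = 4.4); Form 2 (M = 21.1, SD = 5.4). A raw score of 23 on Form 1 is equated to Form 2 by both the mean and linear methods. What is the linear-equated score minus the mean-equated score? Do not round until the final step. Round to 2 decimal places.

Mean-equated: 23 + (21.1 − 18.8) = 25.30
Linear-equated: (5.4/4.4)(23 − 18.8) + 21.1 = 26.255
Difference = 26.255 − 25.30 = 0.95

0.95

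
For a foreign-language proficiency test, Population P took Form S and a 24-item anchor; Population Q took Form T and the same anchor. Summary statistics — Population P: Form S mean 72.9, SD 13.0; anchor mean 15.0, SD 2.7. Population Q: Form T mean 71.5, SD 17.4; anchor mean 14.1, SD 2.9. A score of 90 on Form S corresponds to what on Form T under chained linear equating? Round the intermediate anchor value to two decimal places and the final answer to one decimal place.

98.2

Form S → anchor (Population P): v = (2.7/13.0)(90 − 72.9) + 15.0 = 18.55
anchor → Form T (Population Q): y = (17.4/2.9)(18.55 − 14.1) + 71.5 = 98.2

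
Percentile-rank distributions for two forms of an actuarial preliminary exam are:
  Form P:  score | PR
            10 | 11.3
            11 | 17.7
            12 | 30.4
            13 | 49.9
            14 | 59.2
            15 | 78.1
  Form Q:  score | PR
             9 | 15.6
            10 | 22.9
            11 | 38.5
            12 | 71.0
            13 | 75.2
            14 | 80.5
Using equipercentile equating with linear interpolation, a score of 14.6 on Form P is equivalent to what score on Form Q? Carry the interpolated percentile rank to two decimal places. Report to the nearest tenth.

12.0

PR of 14.6 on Form P: 59.2 + (14.6 − 14)/(15 − 14) × (78.1 − 59.2) = 70.54
On Form Q, PR 70.54 falls between score 11 (PR 38.5) and 12 (PR 71.0).
Interpolate: 11 + (70.54 − 38.5)/(71.0 − 38.5) × (12 − 11) = 12.0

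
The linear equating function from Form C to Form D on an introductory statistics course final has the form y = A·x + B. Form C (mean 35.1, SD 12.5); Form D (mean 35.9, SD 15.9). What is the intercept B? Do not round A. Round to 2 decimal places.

A = SD_Y / SD_X = 15.9 / 12.5 = 1.272000
B = M_Y − A·M_X = 35.9 − 1.272000 × 35.1 = -8.75

-8.75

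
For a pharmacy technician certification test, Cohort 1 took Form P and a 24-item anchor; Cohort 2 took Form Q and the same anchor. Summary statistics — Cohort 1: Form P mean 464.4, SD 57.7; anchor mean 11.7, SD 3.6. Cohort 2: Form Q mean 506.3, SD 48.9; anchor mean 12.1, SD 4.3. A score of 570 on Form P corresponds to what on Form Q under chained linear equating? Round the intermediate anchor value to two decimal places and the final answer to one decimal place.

576.7

Form P → anchor (Cohort 1): v = (3.6/57.7)(570 − 464.4) + 11.7 = 18.29
anchor → Form Q (Cohort 2): y = (48.9/4.3)(18.29 − 12.1) + 506.3 = 576.7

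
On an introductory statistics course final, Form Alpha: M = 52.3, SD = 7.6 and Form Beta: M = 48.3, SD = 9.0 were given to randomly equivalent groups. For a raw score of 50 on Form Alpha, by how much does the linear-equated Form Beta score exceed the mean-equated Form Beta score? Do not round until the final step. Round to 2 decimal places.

-0.42

Mean-equated: 50 + (48.3 − 52.3) = 46.00
Linear-equated: (9.0/7.6)(50 − 52.3) + 48.3 = 45.576
Difference = 45.576 − 46.00 = -0.42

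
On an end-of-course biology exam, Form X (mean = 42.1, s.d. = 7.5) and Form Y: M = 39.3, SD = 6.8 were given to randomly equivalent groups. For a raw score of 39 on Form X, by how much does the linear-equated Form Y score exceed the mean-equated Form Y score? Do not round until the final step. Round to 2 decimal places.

0.29

Mean-equated: 39 + (39.3 − 42.1) = 36.20
Linear-equated: (6.8/7.5)(39 − 42.1) + 39.3 = 36.489
Difference = 36.489 − 36.20 = 0.29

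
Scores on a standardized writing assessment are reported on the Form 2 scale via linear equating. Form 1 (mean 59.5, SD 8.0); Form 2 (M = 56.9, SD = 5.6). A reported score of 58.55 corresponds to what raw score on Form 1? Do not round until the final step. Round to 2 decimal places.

61.86

Invert y = (SD_Y/SD_X)(x − M_X) + M_Y:
x = (SD_X/SD_Y)(y − M_Y) + M_X = (8.0/5.6)(58.55 − 56.9) + 59.5
x = 1.428571 × 1.650 + 59.5 = 61.86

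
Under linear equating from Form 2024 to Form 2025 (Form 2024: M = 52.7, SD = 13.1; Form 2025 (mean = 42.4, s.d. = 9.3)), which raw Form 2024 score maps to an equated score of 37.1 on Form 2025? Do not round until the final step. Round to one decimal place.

Invert y = (SD_Y/SD_X)(x − M_X) + M_Y:
x = (SD_X/SD_Y)(y − M_Y) + M_X = (13.1/9.3)(37.1 − 42.4) + 52.7
x = 1.408602 × -5.300 + 52.7 = 45.2

45.2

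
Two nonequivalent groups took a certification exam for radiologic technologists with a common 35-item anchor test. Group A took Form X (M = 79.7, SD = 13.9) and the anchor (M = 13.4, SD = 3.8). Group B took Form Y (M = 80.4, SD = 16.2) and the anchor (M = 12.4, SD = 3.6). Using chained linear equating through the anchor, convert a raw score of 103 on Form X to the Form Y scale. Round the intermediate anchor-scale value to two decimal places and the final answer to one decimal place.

113.6

Form X → anchor (Group A): v = (3.8/13.9)(103 − 79.7) + 13.4 = 19.77
anchor → Form Y (Group B): y = (16.2/3.6)(19.77 − 12.4) + 80.4 = 113.6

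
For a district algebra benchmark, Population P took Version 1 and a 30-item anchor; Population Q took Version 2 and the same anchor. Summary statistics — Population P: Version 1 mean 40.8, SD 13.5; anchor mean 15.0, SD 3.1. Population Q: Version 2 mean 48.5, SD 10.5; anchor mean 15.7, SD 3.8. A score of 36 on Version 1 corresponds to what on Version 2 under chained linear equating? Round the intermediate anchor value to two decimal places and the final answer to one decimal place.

43.5

Version 1 → anchor (Population P): v = (3.1/13.5)(36 − 40.8) + 15.0 = 13.90
anchor → Version 2 (Population Q): y = (10.5/3.8)(13.90 − 15.7) + 48.5 = 43.5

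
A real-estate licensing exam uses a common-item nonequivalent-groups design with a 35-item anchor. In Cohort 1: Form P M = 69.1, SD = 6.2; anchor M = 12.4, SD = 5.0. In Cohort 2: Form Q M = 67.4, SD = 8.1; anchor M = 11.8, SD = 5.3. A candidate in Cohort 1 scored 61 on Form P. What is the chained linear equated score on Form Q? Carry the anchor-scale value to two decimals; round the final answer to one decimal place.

Form P → anchor (Cohort 1): v = (5.0/6.2)(61 − 69.1) + 12.4 = 5.87
anchor → Form Q (Cohort 2): y = (8.1/5.3)(5.87 − 11.8) + 67.4 = 58.3

58.3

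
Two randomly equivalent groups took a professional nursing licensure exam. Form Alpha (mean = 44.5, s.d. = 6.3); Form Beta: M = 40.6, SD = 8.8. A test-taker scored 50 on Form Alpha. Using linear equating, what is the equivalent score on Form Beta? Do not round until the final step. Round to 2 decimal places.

48.28

Linear equating: y = (SD_Y/SD_X)(x − M_X) + M_Y
y = (8.8/6.3)(50 − 44.5) + 40.6
y = 1.396825 × 5.5 + 40.6 = 7.6825 + 40.6 = 48.28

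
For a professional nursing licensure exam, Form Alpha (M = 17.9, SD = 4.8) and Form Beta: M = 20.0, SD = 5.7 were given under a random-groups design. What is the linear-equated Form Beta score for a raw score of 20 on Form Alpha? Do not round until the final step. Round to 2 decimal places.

22.49

Linear equating: y = (SD_Y/SD_X)(x − M_X) + M_Y
y = (5.7/4.8)(20 − 17.9) + 20.0
y = 1.187500 × 2.1 + 20.0 = 2.4938 + 20.0 = 22.49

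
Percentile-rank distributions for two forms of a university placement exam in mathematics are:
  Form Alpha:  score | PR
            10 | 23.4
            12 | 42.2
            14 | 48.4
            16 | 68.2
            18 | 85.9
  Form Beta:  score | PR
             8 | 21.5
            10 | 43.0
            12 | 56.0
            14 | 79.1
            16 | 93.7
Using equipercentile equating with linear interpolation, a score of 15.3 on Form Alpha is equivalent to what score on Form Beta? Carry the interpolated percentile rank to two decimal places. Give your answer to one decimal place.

PR of 15.3 on Form Alpha: 48.4 + (15.3 − 14)/(16 − 14) × (68.2 − 48.4) = 61.27
On Form Beta, PR 61.27 falls between score 12 (PR 56.0) and 14 (PR 79.1).
Interpolate: 12 + (61.27 − 56.0)/(79.1 − 56.0) × (14 − 12) = 12.5

12.5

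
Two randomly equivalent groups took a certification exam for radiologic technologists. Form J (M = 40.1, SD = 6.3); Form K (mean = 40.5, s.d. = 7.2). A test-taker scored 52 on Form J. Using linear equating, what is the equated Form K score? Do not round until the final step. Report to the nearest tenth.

Linear equating: y = (SD_Y/SD_X)(x − M_X) + M_Y
y = (7.2/6.3)(52 − 40.1) + 40.5
y = 1.142857 × 11.9 + 40.5 = 13.6000 + 40.5 = 54.1

54.1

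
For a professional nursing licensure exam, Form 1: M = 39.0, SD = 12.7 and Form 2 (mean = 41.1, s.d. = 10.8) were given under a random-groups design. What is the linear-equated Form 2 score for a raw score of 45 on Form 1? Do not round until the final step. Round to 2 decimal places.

Linear equating: y = (SD_Y/SD_X)(x − M_X) + M_Y
y = (10.8/12.7)(45 − 39.0) + 41.1
y = 0.850394 × 6.0 + 41.1 = 5.1024 + 41.1 = 46.20

46.20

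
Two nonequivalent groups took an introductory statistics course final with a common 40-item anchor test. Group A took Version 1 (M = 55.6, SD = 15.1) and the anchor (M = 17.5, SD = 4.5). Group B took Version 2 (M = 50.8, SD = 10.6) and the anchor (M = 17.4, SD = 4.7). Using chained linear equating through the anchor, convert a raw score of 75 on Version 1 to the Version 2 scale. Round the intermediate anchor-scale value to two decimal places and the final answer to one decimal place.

64.1

Version 1 → anchor (Group A): v = (4.5/15.1)(75 − 55.6) + 17.5 = 23.28
anchor → Version 2 (Group B): y = (10.6/4.7)(23.28 − 17.4) + 50.8 = 64.1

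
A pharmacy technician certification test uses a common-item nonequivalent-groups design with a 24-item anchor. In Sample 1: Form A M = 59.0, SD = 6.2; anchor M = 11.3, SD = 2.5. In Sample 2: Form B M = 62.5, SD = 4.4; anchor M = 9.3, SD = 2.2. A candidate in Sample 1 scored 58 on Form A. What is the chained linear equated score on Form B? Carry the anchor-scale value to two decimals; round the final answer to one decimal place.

Form A → anchor (Sample 1): v = (2.5/6.2)(58 − 59.0) + 11.3 = 10.90
anchor → Form B (Sample 2): y = (4.4/2.2)(10.90 − 9.3) + 62.5 = 65.7

65.7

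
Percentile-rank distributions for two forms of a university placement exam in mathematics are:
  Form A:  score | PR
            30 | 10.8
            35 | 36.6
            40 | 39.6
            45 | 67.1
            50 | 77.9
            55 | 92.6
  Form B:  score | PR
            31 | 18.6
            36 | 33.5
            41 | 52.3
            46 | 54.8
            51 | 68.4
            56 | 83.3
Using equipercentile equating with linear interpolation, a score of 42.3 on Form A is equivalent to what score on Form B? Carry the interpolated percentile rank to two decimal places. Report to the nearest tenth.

41.0

PR of 42.3 on Form A: 39.6 + (42.3 − 40)/(45 − 40) × (67.1 − 39.6) = 52.25
On Form B, PR 52.25 falls between score 36 (PR 33.5) and 41 (PR 52.3).
Interpolate: 36 + (52.25 − 33.5)/(52.3 − 33.5) × (41 − 36) = 41.0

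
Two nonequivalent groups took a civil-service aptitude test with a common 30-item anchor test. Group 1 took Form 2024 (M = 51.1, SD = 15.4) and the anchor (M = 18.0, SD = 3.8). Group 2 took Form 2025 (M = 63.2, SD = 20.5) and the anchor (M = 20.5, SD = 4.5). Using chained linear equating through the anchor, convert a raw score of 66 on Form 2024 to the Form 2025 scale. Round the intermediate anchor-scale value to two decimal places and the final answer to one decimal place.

Form 2024 → anchor (Group 1): v = (3.8/15.4)(66 − 51.1) + 18.0 = 21.68
anchor → Form 2025 (Group 2): y = (20.5/4.5)(21.68 − 20.5) + 63.2 = 68.6

68.6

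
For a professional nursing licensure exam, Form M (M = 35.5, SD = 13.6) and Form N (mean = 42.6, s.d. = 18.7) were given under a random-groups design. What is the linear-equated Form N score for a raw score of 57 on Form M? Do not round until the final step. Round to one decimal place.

72.2

Linear equating: y = (SD_Y/SD_X)(x − M_X) + M_Y
y = (18.7/13.6)(57 − 35.5) + 42.6
y = 1.375000 × 21.5 + 42.6 = 29.5625 + 42.6 = 72.2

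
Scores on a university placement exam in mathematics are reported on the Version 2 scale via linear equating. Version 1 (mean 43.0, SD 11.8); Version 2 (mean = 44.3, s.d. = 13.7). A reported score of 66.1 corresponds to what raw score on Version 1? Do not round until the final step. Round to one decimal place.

61.8

Invert y = (SD_Y/SD_X)(x − M_X) + M_Y:
x = (SD_X/SD_Y)(y − M_Y) + M_X = (11.8/13.7)(66.1 − 44.3) + 43.0
x = 0.861314 × 21.800 + 43.0 = 61.8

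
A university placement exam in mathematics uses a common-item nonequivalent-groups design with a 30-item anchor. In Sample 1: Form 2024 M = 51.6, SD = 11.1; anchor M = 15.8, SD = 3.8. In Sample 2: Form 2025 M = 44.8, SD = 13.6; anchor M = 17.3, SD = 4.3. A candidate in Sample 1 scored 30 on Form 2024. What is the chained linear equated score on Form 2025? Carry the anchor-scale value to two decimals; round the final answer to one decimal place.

16.7

Form 2024 → anchor (Sample 1): v = (3.8/11.1)(30 − 51.6) + 15.8 = 8.41
anchor → Form 2025 (Sample 2): y = (13.6/4.3)(8.41 − 17.3) + 44.8 = 16.7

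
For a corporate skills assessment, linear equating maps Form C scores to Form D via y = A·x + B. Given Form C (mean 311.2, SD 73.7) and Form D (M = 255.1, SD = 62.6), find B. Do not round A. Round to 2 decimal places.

-9.23

A = SD_Y / SD_X = 62.6 / 73.7 = 0.849389
B = M_Y − A·M_X = 255.1 − 0.849389 × 311.2 = -9.23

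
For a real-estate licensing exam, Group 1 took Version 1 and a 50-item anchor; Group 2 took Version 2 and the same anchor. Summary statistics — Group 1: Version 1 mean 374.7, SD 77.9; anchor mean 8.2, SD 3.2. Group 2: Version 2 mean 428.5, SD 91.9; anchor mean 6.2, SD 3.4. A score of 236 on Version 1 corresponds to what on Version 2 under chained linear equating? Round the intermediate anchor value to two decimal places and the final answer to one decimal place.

Version 1 → anchor (Group 1): v = (3.2/77.9)(236 − 374.7) + 8.2 = 2.50
anchor → Version 2 (Group 2): y = (91.9/3.4)(2.50 − 6.2) + 428.5 = 328.5

328.5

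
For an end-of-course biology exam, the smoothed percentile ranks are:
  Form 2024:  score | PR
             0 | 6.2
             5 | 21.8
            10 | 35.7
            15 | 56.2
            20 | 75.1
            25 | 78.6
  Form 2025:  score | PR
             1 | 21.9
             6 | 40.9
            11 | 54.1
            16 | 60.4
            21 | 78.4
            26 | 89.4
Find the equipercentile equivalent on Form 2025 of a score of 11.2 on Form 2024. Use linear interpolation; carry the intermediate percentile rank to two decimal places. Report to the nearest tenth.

PR of 11.2 on Form 2024: 35.7 + (11.2 − 10)/(15 − 10) × (56.2 − 35.7) = 40.62
On Form 2025, PR 40.62 falls between score 1 (PR 21.9) and 6 (PR 40.9).
Interpolate: 1 + (40.62 − 21.9)/(40.9 − 21.9) × (6 − 1) = 5.9

5.9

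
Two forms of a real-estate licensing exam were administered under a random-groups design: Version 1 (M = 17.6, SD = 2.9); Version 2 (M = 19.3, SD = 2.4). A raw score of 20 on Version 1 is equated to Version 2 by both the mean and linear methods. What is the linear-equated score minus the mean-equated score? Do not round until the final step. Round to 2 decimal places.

Mean-equated: 20 + (19.3 − 17.6) = 21.70
Linear-equated: (2.4/2.9)(20 − 17.6) + 19.3 = 21.286
Difference = 21.286 − 21.70 = -0.41

-0.41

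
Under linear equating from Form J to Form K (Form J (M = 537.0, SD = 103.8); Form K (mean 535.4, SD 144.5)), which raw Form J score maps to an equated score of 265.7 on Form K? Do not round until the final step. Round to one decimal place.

343.3

Invert y = (SD_Y/SD_X)(x − M_X) + M_Y:
x = (SD_X/SD_Y)(y − M_Y) + M_X = (103.8/144.5)(265.7 − 535.4) + 537.0
x = 0.718339 × -269.700 + 537.0 = 343.3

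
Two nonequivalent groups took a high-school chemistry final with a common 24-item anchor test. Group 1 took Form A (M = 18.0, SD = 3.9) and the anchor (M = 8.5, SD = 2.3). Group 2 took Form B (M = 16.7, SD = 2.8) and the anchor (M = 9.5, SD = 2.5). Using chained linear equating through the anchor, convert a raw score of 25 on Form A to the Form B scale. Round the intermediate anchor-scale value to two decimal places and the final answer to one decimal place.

20.2

Form A → anchor (Group 1): v = (2.3/3.9)(25 − 18.0) + 8.5 = 12.63
anchor → Form B (Group 2): y = (2.8/2.5)(12.63 − 9.5) + 16.7 = 20.2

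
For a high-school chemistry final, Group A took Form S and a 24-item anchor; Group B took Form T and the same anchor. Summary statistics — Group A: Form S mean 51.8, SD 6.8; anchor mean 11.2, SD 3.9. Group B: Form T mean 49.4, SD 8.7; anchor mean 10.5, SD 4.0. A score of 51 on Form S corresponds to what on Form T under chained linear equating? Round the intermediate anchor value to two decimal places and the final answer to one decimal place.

Form S → anchor (Group A): v = (3.9/6.8)(51 − 51.8) + 11.2 = 10.74
anchor → Form T (Group B): y = (8.7/4.0)(10.74 − 10.5) + 49.4 = 49.9

49.9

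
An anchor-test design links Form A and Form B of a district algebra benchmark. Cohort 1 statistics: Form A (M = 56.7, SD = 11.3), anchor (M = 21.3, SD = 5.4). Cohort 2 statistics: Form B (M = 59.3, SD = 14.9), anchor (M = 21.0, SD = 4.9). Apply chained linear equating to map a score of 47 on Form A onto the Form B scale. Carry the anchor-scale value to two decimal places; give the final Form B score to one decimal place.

Form A → anchor (Cohort 1): v = (5.4/11.3)(47 − 56.7) + 21.3 = 16.66
anchor → Form B (Cohort 2): y = (14.9/4.9)(16.66 − 21.0) + 59.3 = 46.1

46.1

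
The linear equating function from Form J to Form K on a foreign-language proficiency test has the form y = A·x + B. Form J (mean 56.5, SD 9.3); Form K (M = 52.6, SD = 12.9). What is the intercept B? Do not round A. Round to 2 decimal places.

A = SD_Y / SD_X = 12.9 / 9.3 = 1.387097
B = M_Y − A·M_X = 52.6 − 1.387097 × 56.5 = -25.77

-25.77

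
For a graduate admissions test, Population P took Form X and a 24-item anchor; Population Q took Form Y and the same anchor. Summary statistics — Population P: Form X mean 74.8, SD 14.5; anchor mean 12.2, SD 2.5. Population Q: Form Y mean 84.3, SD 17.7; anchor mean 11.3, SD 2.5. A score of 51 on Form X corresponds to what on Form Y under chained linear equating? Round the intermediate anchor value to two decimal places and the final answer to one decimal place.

61.6

Form X → anchor (Population P): v = (2.5/14.5)(51 − 74.8) + 12.2 = 8.10
anchor → Form Y (Population Q): y = (17.7/2.5)(8.10 − 11.3) + 84.3 = 61.6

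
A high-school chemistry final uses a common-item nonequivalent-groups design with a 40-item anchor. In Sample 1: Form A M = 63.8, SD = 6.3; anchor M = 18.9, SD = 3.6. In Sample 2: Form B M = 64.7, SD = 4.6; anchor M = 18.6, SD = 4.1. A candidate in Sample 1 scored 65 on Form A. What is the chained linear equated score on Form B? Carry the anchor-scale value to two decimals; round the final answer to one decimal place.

Form A → anchor (Sample 1): v = (3.6/6.3)(65 − 63.8) + 18.9 = 19.59
anchor → Form B (Sample 2): y = (4.6/4.1)(19.59 − 18.6) + 64.7 = 65.8

65.8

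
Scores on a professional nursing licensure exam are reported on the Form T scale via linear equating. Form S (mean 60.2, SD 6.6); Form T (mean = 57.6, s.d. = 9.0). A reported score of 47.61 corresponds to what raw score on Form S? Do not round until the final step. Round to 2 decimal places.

Invert y = (SD_Y/SD_X)(x − M_X) + M_Y:
x = (SD_X/SD_Y)(y − M_Y) + M_X = (6.6/9.0)(47.61 − 57.6) + 60.2
x = 0.733333 × -9.990 + 60.2 = 52.87

52.87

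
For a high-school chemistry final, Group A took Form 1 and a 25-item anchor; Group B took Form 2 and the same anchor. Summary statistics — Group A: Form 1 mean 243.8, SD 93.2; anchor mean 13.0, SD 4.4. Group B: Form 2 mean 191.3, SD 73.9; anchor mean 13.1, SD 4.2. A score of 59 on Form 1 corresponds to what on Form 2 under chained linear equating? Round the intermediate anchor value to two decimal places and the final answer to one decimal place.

Form 1 → anchor (Group A): v = (4.4/93.2)(59 − 243.8) + 13.0 = 4.28
anchor → Form 2 (Group B): y = (73.9/4.2)(4.28 − 13.1) + 191.3 = 36.1

36.1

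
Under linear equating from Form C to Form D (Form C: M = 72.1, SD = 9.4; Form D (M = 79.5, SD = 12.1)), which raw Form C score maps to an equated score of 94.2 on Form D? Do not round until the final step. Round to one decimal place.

83.5

Invert y = (SD_Y/SD_X)(x − M_X) + M_Y:
x = (SD_X/SD_Y)(y − M_Y) + M_X = (9.4/12.1)(94.2 − 79.5) + 72.1
x = 0.776860 × 14.700 + 72.1 = 83.5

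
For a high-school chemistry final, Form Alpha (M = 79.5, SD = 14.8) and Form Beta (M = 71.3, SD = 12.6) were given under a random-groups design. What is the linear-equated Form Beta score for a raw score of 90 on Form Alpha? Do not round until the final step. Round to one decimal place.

80.2

Linear equating: y = (SD_Y/SD_X)(x − M_X) + M_Y
y = (12.6/14.8)(90 − 79.5) + 71.3
y = 0.851351 × 10.5 + 71.3 = 8.9392 + 71.3 = 80.2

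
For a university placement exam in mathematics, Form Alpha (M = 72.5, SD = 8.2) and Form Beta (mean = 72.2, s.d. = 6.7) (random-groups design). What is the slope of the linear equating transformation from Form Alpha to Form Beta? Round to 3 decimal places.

0.817

A = SD_Y / SD_X = 6.7 / 8.2 = 0.817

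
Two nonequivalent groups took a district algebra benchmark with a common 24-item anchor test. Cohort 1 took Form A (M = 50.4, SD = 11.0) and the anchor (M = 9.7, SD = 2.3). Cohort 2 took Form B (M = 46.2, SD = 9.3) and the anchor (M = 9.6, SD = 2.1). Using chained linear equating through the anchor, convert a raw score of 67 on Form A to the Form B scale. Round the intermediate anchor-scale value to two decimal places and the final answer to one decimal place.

Form A → anchor (Cohort 1): v = (2.3/11.0)(67 − 50.4) + 9.7 = 13.17
anchor → Form B (Cohort 2): y = (9.3/2.1)(13.17 − 9.6) + 46.2 = 62.0

62.0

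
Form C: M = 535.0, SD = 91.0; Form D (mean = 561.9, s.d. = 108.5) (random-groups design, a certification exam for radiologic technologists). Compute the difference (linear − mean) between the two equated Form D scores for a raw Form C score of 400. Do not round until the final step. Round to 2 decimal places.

Mean-equated: 400 + (561.9 − 535.0) = 426.90
Linear-equated: (108.5/91.0)(400 − 535.0) + 561.9 = 400.938
Difference = 400.938 − 426.90 = -25.96

-25.96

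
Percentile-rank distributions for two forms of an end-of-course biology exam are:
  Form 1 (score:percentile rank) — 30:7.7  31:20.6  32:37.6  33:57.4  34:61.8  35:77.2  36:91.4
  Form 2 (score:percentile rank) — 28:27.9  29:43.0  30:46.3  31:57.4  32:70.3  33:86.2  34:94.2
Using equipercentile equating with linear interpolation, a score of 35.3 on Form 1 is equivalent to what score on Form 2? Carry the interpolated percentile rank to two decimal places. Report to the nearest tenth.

PR of 35.3 on Form 1: 77.2 + (35.3 − 35)/(36 − 35) × (91.4 − 77.2) = 81.46
On Form 2, PR 81.46 falls between score 32 (PR 70.3) and 33 (PR 86.2).
Interpolate: 32 + (81.46 − 70.3)/(86.2 − 70.3) × (33 − 32) = 32.7

32.7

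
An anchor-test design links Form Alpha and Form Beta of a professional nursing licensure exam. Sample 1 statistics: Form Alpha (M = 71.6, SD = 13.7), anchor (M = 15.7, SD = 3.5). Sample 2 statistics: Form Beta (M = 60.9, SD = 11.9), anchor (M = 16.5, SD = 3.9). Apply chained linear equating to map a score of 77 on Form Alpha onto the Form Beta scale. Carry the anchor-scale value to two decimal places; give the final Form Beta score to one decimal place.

62.7

Form Alpha → anchor (Sample 1): v = (3.5/13.7)(77 − 71.6) + 15.7 = 17.08
anchor → Form Beta (Sample 2): y = (11.9/3.9)(17.08 − 16.5) + 60.9 = 62.7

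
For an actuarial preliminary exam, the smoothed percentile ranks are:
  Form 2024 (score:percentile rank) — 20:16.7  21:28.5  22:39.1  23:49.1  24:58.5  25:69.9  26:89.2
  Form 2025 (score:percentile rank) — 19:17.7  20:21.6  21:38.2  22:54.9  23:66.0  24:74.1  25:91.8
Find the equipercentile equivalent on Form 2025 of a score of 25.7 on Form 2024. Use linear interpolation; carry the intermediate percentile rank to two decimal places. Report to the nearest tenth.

24.5

PR of 25.7 on Form 2024: 69.9 + (25.7 − 25)/(26 − 25) × (89.2 − 69.9) = 83.41
On Form 2025, PR 83.41 falls between score 24 (PR 74.1) and 25 (PR 91.8).
Interpolate: 24 + (83.41 − 74.1)/(91.8 − 74.1) × (25 − 24) = 24.5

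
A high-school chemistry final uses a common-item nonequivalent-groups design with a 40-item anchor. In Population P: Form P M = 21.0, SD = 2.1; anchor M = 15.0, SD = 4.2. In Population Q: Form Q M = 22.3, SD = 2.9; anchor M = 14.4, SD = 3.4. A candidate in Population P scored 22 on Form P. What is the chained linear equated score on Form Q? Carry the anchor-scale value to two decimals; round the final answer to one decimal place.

Form P → anchor (Population P): v = (4.2/2.1)(22 − 21.0) + 15.0 = 17.00
anchor → Form Q (Population Q): y = (2.9/3.4)(17.00 − 14.4) + 22.3 = 24.5

24.5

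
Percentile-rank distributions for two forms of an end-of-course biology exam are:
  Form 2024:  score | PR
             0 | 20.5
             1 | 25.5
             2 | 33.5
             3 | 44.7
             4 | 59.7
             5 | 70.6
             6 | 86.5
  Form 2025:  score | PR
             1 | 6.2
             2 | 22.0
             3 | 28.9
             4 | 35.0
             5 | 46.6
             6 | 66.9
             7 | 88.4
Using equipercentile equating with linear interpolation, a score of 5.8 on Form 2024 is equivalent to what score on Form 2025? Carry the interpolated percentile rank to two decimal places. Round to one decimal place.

6.8

PR of 5.8 on Form 2024: 70.6 + (5.8 − 5)/(6 − 5) × (86.5 − 70.6) = 83.32
On Form 2025, PR 83.32 falls between score 6 (PR 66.9) and 7 (PR 88.4).
Interpolate: 6 + (83.32 − 66.9)/(88.4 − 66.9) × (7 − 6) = 6.8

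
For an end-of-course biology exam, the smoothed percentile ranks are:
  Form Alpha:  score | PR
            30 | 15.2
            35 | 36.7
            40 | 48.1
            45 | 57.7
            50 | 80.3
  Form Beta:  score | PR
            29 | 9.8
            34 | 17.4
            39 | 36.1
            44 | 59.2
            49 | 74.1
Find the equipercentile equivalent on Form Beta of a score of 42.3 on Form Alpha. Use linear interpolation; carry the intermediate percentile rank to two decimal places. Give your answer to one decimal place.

42.6

PR of 42.3 on Form Alpha: 48.1 + (42.3 − 40)/(45 − 40) × (57.7 − 48.1) = 52.52
On Form Beta, PR 52.52 falls between score 39 (PR 36.1) and 44 (PR 59.2).
Interpolate: 39 + (52.52 − 36.1)/(59.2 − 36.1) × (44 − 39) = 42.6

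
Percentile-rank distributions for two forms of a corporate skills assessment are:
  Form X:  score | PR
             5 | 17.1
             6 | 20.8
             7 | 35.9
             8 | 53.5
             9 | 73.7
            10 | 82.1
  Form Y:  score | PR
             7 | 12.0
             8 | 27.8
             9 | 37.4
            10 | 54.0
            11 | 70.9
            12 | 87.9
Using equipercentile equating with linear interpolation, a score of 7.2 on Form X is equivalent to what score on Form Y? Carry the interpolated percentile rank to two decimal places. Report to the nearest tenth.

PR of 7.2 on Form X: 35.9 + (7.2 − 7)/(8 − 7) × (53.5 − 35.9) = 39.42
On Form Y, PR 39.42 falls between score 9 (PR 37.4) and 10 (PR 54.0).
Interpolate: 9 + (39.42 − 37.4)/(54.0 − 37.4) × (10 − 9) = 9.1

9.1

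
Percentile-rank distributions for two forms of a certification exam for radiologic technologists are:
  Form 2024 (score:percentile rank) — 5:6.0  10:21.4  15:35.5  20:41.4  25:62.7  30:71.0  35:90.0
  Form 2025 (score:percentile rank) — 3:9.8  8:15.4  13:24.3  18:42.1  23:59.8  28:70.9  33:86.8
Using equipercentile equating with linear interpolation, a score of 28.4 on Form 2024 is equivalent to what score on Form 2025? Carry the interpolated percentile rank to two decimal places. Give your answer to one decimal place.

PR of 28.4 on Form 2024: 62.7 + (28.4 − 25)/(30 − 25) × (71.0 − 62.7) = 68.34
On Form 2025, PR 68.34 falls between score 23 (PR 59.8) and 28 (PR 70.9).
Interpolate: 23 + (68.34 − 59.8)/(70.9 − 59.8) × (28 − 23) = 26.8

26.8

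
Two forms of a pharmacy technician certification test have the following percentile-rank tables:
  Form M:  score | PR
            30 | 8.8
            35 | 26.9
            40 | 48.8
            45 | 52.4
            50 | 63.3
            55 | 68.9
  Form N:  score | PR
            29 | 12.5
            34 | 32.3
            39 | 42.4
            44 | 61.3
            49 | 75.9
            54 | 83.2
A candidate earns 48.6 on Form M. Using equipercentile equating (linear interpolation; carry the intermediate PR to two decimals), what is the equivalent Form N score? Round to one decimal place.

PR of 48.6 on Form M: 52.4 + (48.6 − 45)/(50 − 45) × (63.3 − 52.4) = 60.25
On Form N, PR 60.25 falls between score 39 (PR 42.4) and 44 (PR 61.3).
Interpolate: 39 + (60.25 − 42.4)/(61.3 − 42.4) × (44 − 39) = 43.7

43.7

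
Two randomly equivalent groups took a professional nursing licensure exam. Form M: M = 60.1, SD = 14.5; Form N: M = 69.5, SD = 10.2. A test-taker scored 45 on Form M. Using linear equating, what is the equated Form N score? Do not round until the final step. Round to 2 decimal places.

58.88

Linear equating: y = (SD_Y/SD_X)(x − M_X) + M_Y
y = (10.2/14.5)(45 − 60.1) + 69.5
y = 0.703448 × -15.1 + 69.5 = -10.6221 + 69.5 = 58.88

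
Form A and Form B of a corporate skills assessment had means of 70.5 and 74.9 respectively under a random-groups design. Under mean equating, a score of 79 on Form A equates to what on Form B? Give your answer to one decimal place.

Mean equating: y = x + (M_Y − M_X) = 79 + (74.9 − 70.5) = 83.4

83.4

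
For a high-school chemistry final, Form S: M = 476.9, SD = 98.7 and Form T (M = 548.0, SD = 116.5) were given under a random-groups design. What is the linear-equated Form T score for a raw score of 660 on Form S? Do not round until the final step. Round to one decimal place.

Linear equating: y = (SD_Y/SD_X)(x − M_X) + M_Y
y = (116.5/98.7)(660 − 476.9) + 548.0
y = 1.180344 × 183.1 + 548.0 = 216.1211 + 548.0 = 764.1

764.1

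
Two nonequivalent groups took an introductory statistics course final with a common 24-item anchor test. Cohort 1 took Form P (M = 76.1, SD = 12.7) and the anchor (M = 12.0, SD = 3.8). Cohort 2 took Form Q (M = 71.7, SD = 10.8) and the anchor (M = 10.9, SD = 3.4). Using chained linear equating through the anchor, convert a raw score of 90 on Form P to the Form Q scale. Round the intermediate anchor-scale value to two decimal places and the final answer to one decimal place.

Form P → anchor (Cohort 1): v = (3.8/12.7)(90 − 76.1) + 12.0 = 16.16
anchor → Form Q (Cohort 2): y = (10.8/3.4)(16.16 − 10.9) + 71.7 = 88.4

88.4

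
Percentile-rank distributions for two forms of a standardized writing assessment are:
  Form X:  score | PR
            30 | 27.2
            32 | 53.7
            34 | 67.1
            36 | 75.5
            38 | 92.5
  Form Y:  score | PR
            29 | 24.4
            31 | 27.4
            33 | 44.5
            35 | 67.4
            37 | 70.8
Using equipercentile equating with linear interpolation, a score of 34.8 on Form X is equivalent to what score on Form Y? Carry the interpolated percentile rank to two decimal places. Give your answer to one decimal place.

PR of 34.8 on Form X: 67.1 + (34.8 − 34)/(36 − 34) × (75.5 − 67.1) = 70.46
On Form Y, PR 70.46 falls between score 35 (PR 67.4) and 37 (PR 70.8).
Interpolate: 35 + (70.46 − 67.4)/(70.8 − 67.4) × (37 − 35) = 36.8

36.8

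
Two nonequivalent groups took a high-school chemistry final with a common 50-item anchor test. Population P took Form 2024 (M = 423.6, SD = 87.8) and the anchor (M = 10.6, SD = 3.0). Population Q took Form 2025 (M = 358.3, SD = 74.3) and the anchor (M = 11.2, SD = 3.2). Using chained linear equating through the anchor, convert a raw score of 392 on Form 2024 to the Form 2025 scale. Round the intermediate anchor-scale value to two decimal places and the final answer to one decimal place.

Form 2024 → anchor (Population P): v = (3.0/87.8)(392 − 423.6) + 10.6 = 9.52
anchor → Form 2025 (Population Q): y = (74.3/3.2)(9.52 − 11.2) + 358.3 = 319.3

319.3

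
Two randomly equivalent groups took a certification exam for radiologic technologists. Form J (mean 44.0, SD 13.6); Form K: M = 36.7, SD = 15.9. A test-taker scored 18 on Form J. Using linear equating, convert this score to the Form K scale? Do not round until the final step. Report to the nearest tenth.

6.3

Linear equating: y = (SD_Y/SD_X)(x − M_X) + M_Y
y = (15.9/13.6)(18 − 44.0) + 36.7
y = 1.169118 × -26.0 + 36.7 = -30.3971 + 36.7 = 6.3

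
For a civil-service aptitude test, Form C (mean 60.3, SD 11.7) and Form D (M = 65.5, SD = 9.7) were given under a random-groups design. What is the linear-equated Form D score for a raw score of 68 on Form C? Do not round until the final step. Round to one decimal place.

71.9

Linear equating: y = (SD_Y/SD_X)(x − M_X) + M_Y
y = (9.7/11.7)(68 − 60.3) + 65.5
y = 0.829060 × 7.7 + 65.5 = 6.3838 + 65.5 = 71.9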